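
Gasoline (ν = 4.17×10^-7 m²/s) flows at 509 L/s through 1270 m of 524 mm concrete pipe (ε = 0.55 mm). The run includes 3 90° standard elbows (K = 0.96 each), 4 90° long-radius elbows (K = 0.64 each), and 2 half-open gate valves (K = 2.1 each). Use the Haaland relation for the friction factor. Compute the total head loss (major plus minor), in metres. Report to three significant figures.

H_L ≈ 16.5 m

V = 4Q/(πD²) = 2.360 m/s; V²/2g = 0.2839 m
Re = 2.97×10^6, ε/D = 0.00105 → f = 0.02000 (Haaland)
Major: h_f = f(L/D)·V²/2g = 0.02000·2424·0.2839 = 13.76 m
Minor: ΣK = 9.64; h_m = ΣK·V²/2g = 2.737 m
Total H_L = 13.76 + 2.737 = 16.50 m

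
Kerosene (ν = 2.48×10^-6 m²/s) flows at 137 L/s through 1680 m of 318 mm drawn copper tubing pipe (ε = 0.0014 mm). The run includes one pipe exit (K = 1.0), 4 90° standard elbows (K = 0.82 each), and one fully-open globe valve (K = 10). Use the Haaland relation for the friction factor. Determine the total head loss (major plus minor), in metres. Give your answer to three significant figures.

V = 4Q/(πD²) = 1.725 m/s; V²/2g = 0.1517 m
Re = 2.21×10^5, ε/D = 4.40×10^-6 → f = 0.01523 (Haaland)
Major: h_f = f(L/D)·V²/2g = 0.01523·5283·0.1517 = 12.20 m
Minor: ΣK = 14.3; h_m = ΣK·V²/2g = 2.166 m
Total H_L = 12.20 + 2.166 = 14.36 m

H_L ≈ 14.4 m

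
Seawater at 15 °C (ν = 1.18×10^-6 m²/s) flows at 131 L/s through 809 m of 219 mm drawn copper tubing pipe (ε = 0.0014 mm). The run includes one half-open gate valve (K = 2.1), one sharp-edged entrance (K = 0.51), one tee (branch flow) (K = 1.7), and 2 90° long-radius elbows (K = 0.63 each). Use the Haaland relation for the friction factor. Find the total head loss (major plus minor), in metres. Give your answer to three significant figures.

H_L ≈ 32.1 m

V = 4Q/(πD²) = 3.478 m/s; V²/2g = 0.6164 m
Re = 6.45×10^5, ε/D = 6.39×10^-6 → f = 0.01257 (Haaland)
Major: h_f = f(L/D)·V²/2g = 0.01257·3694·0.6164 = 28.63 m
Minor: ΣK = 5.57; h_m = ΣK·V²/2g = 3.434 m
Total H_L = 28.63 + 3.434 = 32.06 m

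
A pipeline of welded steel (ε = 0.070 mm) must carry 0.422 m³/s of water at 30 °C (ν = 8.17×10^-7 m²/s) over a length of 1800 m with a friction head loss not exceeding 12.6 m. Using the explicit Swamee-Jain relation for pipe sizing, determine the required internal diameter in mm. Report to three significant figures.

D ≈ 498 mm

Swamee-Jain (Type III): D = 0.66·[ε^1.25·(LQ²/(gh_f))^4.75 + ν·Q^9.4·(L/(gh_f))^5.2]^0.04
LQ²/(gh_f) = 2.593; L/(gh_f) = 14.56
Term 1 = ε^1.25·(…)^4.75 = 5.92×10^-4; Term 2 = ν·Q^9.4·(…)^5.2 = 2.75×10^-4
D = 0.66·(5.92×10^-4 + 2.75×10^-4)^0.04 = 0.4978 m = 498 mm
Check: V = 2.17 m/s, Re = 1.32×10^6, f = 0.01382, h_f = 12.0 m ≈ 12.6 m ✓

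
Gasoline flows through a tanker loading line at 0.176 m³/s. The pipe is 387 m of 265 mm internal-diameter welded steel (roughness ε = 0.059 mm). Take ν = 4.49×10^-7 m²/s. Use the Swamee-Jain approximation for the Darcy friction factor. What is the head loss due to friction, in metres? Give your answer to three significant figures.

h_f ≈ 11.1 m

V = 4Q/(πD²) = 4·0.176/(π·0.265²) = 3.191 m/s
Re = VD/ν = 3.191·0.265/4.49×10^-7 = 1.88×10^6 → turbulent
ε/D = 0.059/265 = 2.23×10^-4
Swamee-Jain: f = 0.01461
h_f = f(L/D)V²/(2g) = 0.01461·(387/0.265)·3.191²/(2·9.81) = 11.08 m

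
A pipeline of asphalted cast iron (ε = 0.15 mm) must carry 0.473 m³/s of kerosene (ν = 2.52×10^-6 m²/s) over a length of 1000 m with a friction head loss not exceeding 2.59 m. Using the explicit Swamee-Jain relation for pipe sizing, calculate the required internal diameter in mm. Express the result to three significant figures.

Swamee-Jain (Type III): D = 0.66·[ε^1.25·(LQ²/(gh_f))^4.75 + ν·Q^9.4·(L/(gh_f))^5.2]^0.04
LQ²/(gh_f) = 8.805; L/(gh_f) = 39.36
Term 1 = ε^1.25·(…)^4.75 = 0.510; Term 2 = ν·Q^9.4·(…)^5.2 = 0.436
D = 0.66·(0.510 + 0.436)^0.04 = 0.6585 m = 659 mm
Check: V = 1.39 m/s, Re = 3.63×10^5, f = 0.01622, h_f = 2.42 m ≈ 2.59 m ✓

D ≈ 659 mm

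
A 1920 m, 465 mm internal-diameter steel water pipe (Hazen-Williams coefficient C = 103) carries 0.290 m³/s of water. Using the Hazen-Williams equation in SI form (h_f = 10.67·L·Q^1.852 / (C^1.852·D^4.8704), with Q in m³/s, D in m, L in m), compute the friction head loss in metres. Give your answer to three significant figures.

h_f = 10.67·1920·0.290^1.852 / (103^1.852·0.465^4.8704) = 16.13 m

h_f ≈ 16.1 m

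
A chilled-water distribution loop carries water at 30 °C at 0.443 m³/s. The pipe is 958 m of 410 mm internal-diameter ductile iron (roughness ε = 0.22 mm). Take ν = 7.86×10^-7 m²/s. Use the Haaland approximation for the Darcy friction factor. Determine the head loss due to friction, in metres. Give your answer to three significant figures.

V = 4Q/(πD²) = 4·0.443/(π·0.410²) = 3.355 m/s
Re = VD/ν = 3.355·0.410/7.86×10^-7 = 1.75×10^6 → turbulent
ε/D = 0.22/410 = 5.37×10^-4
Haaland: f = 0.01724
h_f = f(L/D)V²/(2g) = 0.01724·(958/0.410)·3.355²/(2·9.81) = 23.12 m

h_f ≈ 23.1 m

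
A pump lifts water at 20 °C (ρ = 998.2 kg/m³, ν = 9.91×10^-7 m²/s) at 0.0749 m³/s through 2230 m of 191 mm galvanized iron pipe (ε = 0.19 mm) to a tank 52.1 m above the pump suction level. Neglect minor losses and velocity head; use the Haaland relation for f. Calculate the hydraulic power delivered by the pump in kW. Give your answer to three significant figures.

P_hyd ≈ 98.4 kW

V = 4Q/(πD²) = 2.614 m/s; Re = 5.04×10^5; ε/D = 9.95×10^-4; f = 0.02017
h_f = f(L/D)V²/2g = 82.02 m
Total head H = z + h_f = 52.1 + 82.02 = 134.1 m
P_hyd = ρgQH = 998.2·9.81·0.0749·134.1 = 98.37 kW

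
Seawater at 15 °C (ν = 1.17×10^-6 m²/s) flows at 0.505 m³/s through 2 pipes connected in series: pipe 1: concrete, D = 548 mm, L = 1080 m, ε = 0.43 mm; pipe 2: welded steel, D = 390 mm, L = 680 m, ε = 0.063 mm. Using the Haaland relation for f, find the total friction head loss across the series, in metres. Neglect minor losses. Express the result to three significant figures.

Pipe 1: V = 2.141 m/s, Re = 1.00×10^6, ε/D = 7.85×10^-4, f = 0.01888, h_1 = f(L/D)V²/2g = 8.694 m
Pipe 2: V = 4.227 m/s, Re = 1.41×10^6, ε/D = 1.62×10^-4, f = 0.01390, h_2 = f(L/D)V²/2g = 22.07 m
Series → Q common, losses add: H = Σh = 30.76 m

H ≈ 30.8 m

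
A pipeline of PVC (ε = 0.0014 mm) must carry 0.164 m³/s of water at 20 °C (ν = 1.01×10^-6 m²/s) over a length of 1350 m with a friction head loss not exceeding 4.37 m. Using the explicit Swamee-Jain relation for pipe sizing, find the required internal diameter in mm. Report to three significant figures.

D ≈ 395 mm

Swamee-Jain (Type III): D = 0.66·[ε^1.25·(LQ²/(gh_f))^4.75 + ν·Q^9.4·(L/(gh_f))^5.2]^0.04
LQ²/(gh_f) = 0.8470; L/(gh_f) = 31.49
Term 1 = ε^1.25·(…)^4.75 = 2.19×10^-8; Term 2 = ν·Q^9.4·(…)^5.2 = 2.60×10^-6
D = 0.66·(2.19×10^-8 + 2.60×10^-6)^0.04 = 0.3947 m = 395 mm
Check: V = 1.34 m/s, Re = 5.24×10^5, f = 0.01304, h_f = 4.08 m ≈ 4.37 m ✓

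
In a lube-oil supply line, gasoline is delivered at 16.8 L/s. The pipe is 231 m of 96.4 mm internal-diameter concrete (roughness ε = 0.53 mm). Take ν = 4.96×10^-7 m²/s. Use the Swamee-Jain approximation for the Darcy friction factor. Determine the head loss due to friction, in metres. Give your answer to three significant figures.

h_f ≈ 20.4 m

V = 4Q/(πD²) = 4·0.0168/(π·0.0964²) = 2.302 m/s
Re = VD/ν = 2.302·0.0964/4.96×10^-7 = 4.47×10^5 → turbulent
ε/D = 0.53/96.4 = 0.00550
Swamee-Jain: f = 0.03156
h_f = f(L/D)V²/(2g) = 0.03156·(231/0.0964)·2.302²/(2·9.81) = 20.42 m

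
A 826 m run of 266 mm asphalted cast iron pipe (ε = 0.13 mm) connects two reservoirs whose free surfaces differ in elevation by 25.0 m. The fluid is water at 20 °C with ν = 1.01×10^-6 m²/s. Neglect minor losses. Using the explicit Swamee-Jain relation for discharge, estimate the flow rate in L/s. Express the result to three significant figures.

Q ≈ 168 L/s

Swamee-Jain (Type II): Q = -0.965·√(gD⁵h_f/L)·ln[ε/(3.7D) + √(3.17ν²L/(gD³h_f))]
√(gD⁵h_f/L) = √(9.81·0.266⁵·25.0/826) = 0.01988
ε/(3.7D) = 1.32×10^-4; √(3.17ν²L/(gD³h_f)) = 2.41×10^-5
Q = -0.965·0.01988·ln(1.561×10^-4) = 0.1682 m³/s
Check: V = 3.03 m/s, Re = 7.97×10^5, f = 0.01735, h_f = 25.2 m ≈ 25.0 m ✓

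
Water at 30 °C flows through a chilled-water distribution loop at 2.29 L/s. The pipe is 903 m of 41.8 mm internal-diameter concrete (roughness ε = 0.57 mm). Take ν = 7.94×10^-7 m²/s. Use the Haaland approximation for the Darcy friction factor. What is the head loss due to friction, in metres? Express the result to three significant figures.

V = 4Q/(πD²) = 4·0.00229/(π·0.0418²) = 1.669 m/s
Re = VD/ν = 1.669·0.0418/7.94×10^-7 = 8.79×10^4 → turbulent
ε/D = 0.57/41.8 = 0.0136
Haaland: f = 0.04283
h_f = f(L/D)V²/(2g) = 0.04283·(903/0.0418)·1.669²/(2·9.81) = 131.3 m

h_f ≈ 131 m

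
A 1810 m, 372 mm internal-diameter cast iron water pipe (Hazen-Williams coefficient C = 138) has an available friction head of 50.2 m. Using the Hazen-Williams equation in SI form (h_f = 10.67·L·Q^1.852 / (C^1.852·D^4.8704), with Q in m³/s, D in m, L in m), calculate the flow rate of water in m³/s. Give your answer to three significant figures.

Q ≈ 0.412 m³/s

Rearranging: Q = [h_f·C^1.852·D^4.8704 / (10.67·L)]^(1/1.852)
Q = [50.2·138^1.852·0.372^4.8704 / (10.67·1810)]^0.540 = 0.4117 m³/s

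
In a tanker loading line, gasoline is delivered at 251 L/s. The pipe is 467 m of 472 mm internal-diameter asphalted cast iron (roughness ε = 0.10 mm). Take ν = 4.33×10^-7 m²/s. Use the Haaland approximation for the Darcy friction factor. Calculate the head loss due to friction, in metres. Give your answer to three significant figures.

h_f ≈ 1.50 m

V = 4Q/(πD²) = 4·0.251/(π·0.472²) = 1.434 m/s
Re = VD/ν = 1.434·0.472/4.33×10^-7 = 1.56×10^6 → turbulent
ε/D = 0.10/472 = 2.12×10^-4
Haaland: f = 0.01446
h_f = f(L/D)V²/(2g) = 0.01446·(467/0.472)·1.434²/(2·9.81) = 1.500 m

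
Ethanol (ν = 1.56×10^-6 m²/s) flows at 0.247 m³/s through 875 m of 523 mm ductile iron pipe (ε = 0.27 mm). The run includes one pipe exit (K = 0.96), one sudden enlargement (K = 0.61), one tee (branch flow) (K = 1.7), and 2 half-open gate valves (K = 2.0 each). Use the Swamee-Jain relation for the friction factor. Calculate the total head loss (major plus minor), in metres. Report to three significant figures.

H_L ≈ 2.53 m

V = 4Q/(πD²) = 1.150 m/s; V²/2g = 0.06738 m
Re = 3.85×10^5, ε/D = 5.16×10^-4 → f = 0.01813 (Swamee-Jain)
Major: h_f = f(L/D)·V²/2g = 0.01813·1673·0.06738 = 2.044 m
Minor: ΣK = 7.27; h_m = ΣK·V²/2g = 0.4898 m
Total H_L = 2.044 + 0.4898 = 2.533 m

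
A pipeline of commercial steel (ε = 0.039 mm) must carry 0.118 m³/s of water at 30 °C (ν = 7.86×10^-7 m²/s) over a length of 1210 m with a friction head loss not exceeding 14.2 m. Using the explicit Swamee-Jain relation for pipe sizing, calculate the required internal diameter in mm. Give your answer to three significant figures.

D ≈ 272 mm

Swamee-Jain (Type III): D = 0.66·[ε^1.25·(LQ²/(gh_f))^4.75 + ν·Q^9.4·(L/(gh_f))^5.2]^0.04
LQ²/(gh_f) = 0.1209; L/(gh_f) = 8.686
Term 1 = ε^1.25·(…)^4.75 = 1.35×10^-10; Term 2 = ν·Q^9.4·(…)^5.2 = 1.13×10^-10
D = 0.66·(1.35×10^-10 + 1.13×10^-10)^0.04 = 0.2725 m = 272 mm
Check: V = 2.02 m/s, Re = 7.02×10^5, f = 0.01449, h_f = 13.4 m ≈ 14.2 m ✓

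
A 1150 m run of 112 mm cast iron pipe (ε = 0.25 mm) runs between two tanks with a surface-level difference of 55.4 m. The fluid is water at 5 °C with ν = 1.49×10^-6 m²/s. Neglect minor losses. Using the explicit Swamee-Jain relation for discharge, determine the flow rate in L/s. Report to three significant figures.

Q ≈ 20.2 L/s

Swamee-Jain (Type II): Q = -0.965·√(gD⁵h_f/L)·ln[ε/(3.7D) + √(3.17ν²L/(gD³h_f))]
√(gD⁵h_f/L) = √(9.81·0.112⁵·55.4/1150) = 0.002886
ε/(3.7D) = 6.03×10^-4; √(3.17ν²L/(gD³h_f)) = 1.03×10^-4
Q = -0.965·0.002886·ln(7.062×10^-4) = 0.02021 m³/s
Check: V = 2.05 m/s, Re = 1.54×10^5, f = 0.02537, h_f = 55.9 m ≈ 55.4 m ✓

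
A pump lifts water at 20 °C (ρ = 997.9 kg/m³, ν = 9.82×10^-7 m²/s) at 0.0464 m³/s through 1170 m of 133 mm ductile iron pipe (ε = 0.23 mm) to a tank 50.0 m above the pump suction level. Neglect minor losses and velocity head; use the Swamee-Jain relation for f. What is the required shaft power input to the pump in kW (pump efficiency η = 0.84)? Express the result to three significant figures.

P_shaft ≈ 89.5 kW

V = 4Q/(πD²) = 3.340 m/s; Re = 4.52×10^5; ε/D = 0.00173; f = 0.02311
h_f = f(L/D)V²/2g = 115.6 m
Total head H = z + h_f = 50.0 + 115.6 = 165.6 m
P_hyd = ρgQH = 997.9·9.81·0.0464·165.6 = 75.21 kW
P_shaft = P_hyd/η = 75.21/0.84 = 89.54 kW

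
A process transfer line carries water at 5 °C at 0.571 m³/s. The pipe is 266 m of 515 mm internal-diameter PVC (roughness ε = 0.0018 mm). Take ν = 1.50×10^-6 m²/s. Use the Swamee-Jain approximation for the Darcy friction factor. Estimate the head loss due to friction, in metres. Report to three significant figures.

V = 4Q/(πD²) = 4·0.571/(π·0.515²) = 2.741 m/s
Re = VD/ν = 2.741·0.515/1.50×10^-6 = 9.41×10^5 → turbulent
ε/D = 0.0018/515 = 3.50×10^-6
Swamee-Jain: f = 0.01181
h_f = f(L/D)V²/(2g) = 0.01181·(266/0.515)·2.741²/(2·9.81) = 2.336 m

h_f ≈ 2.34 m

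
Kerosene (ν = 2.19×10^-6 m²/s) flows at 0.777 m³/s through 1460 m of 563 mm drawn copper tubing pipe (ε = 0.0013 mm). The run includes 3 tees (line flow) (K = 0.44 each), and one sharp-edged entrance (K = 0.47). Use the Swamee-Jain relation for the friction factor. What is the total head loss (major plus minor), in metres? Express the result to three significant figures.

H_L ≈ 16.5 m

V = 4Q/(πD²) = 3.121 m/s; V²/2g = 0.4965 m
Re = 8.02×10^5, ε/D = 2.31×10^-6 → f = 0.01210 (Swamee-Jain)
Major: h_f = f(L/D)·V²/2g = 0.01210·2593·0.4965 = 15.58 m
Minor: ΣK = 1.79; h_m = ΣK·V²/2g = 0.8888 m
Total H_L = 15.58 + 0.8888 = 16.47 m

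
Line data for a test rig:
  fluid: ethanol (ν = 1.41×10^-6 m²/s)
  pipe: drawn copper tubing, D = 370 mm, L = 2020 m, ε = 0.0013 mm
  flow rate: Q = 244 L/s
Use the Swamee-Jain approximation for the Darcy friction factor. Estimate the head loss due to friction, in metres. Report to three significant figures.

h_f ≈ 18.3 m

V = 4Q/(πD²) = 4·0.244/(π·0.370²) = 2.269 m/s
Re = VD/ν = 2.269·0.370/1.41×10^-6 = 5.95×10^5 → turbulent
ε/D = 0.0013/370 = 3.51×10^-6
Swamee-Jain: f = 0.01275
h_f = f(L/D)V²/(2g) = 0.01275·(2020/0.370)·2.269²/(2·9.81) = 18.28 m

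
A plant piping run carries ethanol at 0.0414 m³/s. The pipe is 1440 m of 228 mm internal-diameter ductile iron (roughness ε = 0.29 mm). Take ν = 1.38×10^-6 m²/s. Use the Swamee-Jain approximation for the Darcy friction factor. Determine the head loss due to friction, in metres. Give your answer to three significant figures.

V = 4Q/(πD²) = 4·0.0414/(π·0.228²) = 1.014 m/s
Re = VD/ν = 1.014·0.228/1.38×10^-6 = 1.68×10^5 → turbulent
ε/D = 0.29/228 = 0.00127
Swamee-Jain: f = 0.02242
h_f = f(L/D)V²/(2g) = 0.02242·(1440/0.228)·1.014²/(2·9.81) = 7.421 m

h_f ≈ 7.42 m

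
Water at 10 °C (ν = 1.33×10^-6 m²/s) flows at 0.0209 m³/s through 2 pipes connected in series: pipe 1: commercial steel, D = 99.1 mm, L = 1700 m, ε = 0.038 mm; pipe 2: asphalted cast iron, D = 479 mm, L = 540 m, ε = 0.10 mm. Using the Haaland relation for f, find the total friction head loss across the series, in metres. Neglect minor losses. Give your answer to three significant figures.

H ≈ 115 m

Pipe 1: V = 2.710 m/s, Re = 2.02×10^5, ε/D = 3.83×10^-4, f = 0.01798, h_1 = f(L/D)V²/2g = 115.4 m
Pipe 2: V = 0.1160 m/s, Re = 4.18×10^4, ε/D = 2.09×10^-4, f = 0.02213, h_2 = f(L/D)V²/2g = 0.01711 m
Series → Q common, losses add: H = Σh = 115.4 m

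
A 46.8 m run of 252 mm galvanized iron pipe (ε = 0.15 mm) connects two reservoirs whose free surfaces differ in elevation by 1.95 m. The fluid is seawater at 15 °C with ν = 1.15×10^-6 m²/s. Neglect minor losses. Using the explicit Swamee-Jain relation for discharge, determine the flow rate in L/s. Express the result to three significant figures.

Q ≈ 169 L/s

Swamee-Jain (Type II): Q = -0.965·√(gD⁵h_f/L)·ln[ε/(3.7D) + √(3.17ν²L/(gD³h_f))]
√(gD⁵h_f/L) = √(9.81·0.252⁵·1.95/46.8) = 0.02038
ε/(3.7D) = 1.61×10^-4; √(3.17ν²L/(gD³h_f)) = 2.53×10^-5
Q = -0.965·0.02038·ln(1.862×10^-4) = 0.1689 m³/s
Check: V = 3.39 m/s, Re = 7.42×10^5, f = 0.01807, h_f = 1.96 m ≈ 1.95 m ✓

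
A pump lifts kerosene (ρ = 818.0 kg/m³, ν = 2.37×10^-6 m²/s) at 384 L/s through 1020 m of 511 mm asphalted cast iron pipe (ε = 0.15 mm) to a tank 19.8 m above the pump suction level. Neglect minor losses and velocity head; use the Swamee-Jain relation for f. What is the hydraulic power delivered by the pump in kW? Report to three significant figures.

P_hyd ≈ 79.2 kW

V = 4Q/(πD²) = 1.872 m/s; Re = 4.04×10^5; ε/D = 2.94×10^-4; f = 0.01658
h_f = f(L/D)V²/2g = 5.915 m
Total head H = z + h_f = 19.8 + 5.915 = 25.72 m
P_hyd = ρgQH = 818.0·9.81·0.384·25.72 = 79.24 kW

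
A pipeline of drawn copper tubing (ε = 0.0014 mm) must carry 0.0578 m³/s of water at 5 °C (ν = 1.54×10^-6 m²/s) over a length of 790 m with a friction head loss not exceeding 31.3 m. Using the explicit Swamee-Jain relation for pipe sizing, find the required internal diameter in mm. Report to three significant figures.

Swamee-Jain (Type III): D = 0.66·[ε^1.25·(LQ²/(gh_f))^4.75 + ν·Q^9.4·(L/(gh_f))^5.2]^0.04
LQ²/(gh_f) = 0.008595; L/(gh_f) = 2.573
Term 1 = ε^1.25·(…)^4.75 = 7.42×10^-18; Term 2 = ν·Q^9.4·(…)^5.2 = 4.83×10^-16
D = 0.66·(7.42×10^-18 + 4.83×10^-16)^0.04 = 0.1611 m = 161 mm
Check: V = 2.83 m/s, Re = 2.97×10^5, f = 0.01451, h_f = 29.1 m ≈ 31.3 m ✓

D ≈ 161 mm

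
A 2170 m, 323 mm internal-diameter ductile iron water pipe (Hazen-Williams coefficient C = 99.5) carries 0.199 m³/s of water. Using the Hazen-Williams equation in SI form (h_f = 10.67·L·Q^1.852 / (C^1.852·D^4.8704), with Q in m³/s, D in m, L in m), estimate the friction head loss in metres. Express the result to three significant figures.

h_f ≈ 57.1 m

h_f = 10.67·2170·0.199^1.852 / (99.5^1.852·0.323^4.8704) = 57.08 m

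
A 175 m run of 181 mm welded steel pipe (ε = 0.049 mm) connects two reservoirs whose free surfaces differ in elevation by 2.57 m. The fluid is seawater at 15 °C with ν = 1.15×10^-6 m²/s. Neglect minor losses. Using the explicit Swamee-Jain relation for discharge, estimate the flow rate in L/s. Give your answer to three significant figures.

Q ≈ 45.2 L/s

Swamee-Jain (Type II): Q = -0.965·√(gD⁵h_f/L)·ln[ε/(3.7D) + √(3.17ν²L/(gD³h_f))]
√(gD⁵h_f/L) = √(9.81·0.181⁵·2.57/175) = 0.005290
ε/(3.7D) = 7.32×10^-5; √(3.17ν²L/(gD³h_f)) = 7.01×10^-5
Q = -0.965·0.005290·ln(1.432×10^-4) = 0.04519 m³/s
Check: V = 1.76 m/s, Re = 2.76×10^5, f = 0.01699, h_f = 2.58 m ≈ 2.57 m ✓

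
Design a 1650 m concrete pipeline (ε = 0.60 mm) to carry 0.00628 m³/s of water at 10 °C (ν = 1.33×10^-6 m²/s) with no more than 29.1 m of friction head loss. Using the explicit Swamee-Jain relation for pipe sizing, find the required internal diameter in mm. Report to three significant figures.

Swamee-Jain (Type III): D = 0.66·[ε^1.25·(LQ²/(gh_f))^4.75 + ν·Q^9.4·(L/(gh_f))^5.2]^0.04
LQ²/(gh_f) = 2.280×10^-4; L/(gh_f) = 5.780
Term 1 = ε^1.25·(…)^4.75 = 4.70×10^-22; Term 2 = ν·Q^9.4·(…)^5.2 = 2.44×10^-23
D = 0.66·(4.70×10^-22 + 2.44×10^-23)^0.04 = 0.09275 m = 92.8 mm
Check: V = 0.929 m/s, Re = 6.48×10^4, f = 0.03441, h_f = 27.0 m ≈ 29.1 m ✓

D ≈ 92.8 mm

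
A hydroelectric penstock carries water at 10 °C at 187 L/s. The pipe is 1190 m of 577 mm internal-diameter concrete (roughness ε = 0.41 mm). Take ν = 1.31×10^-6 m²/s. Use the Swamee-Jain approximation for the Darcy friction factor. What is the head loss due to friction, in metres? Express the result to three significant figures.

V = 4Q/(πD²) = 4·0.187/(π·0.577²) = 0.7152 m/s
Re = VD/ν = 0.7152·0.577/1.31×10^-6 = 3.15×10^5 → turbulent
ε/D = 0.41/577 = 7.11×10^-4
Swamee-Jain: f = 0.01939
h_f = f(L/D)V²/(2g) = 0.01939·(1190/0.577)·0.7152²/(2·9.81) = 1.042 m

h_f ≈ 1.04 m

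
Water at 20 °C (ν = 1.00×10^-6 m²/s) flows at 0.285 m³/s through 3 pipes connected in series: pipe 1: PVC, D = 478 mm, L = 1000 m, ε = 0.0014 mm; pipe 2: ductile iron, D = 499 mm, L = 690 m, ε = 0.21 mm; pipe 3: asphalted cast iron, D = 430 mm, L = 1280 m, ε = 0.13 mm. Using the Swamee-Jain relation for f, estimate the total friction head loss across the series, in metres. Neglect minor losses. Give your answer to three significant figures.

H ≈ 15.1 m

Pipe 1: V = 1.588 m/s, Re = 7.59×10^5, ε/D = 2.93×10^-6, f = 0.01223, h_1 = f(L/D)V²/2g = 3.288 m
Pipe 2: V = 1.457 m/s, Re = 7.27×10^5, ε/D = 4.21×10^-4, f = 0.01694, h_2 = f(L/D)V²/2g = 2.536 m
Pipe 3: V = 1.963 m/s, Re = 8.44×10^5, ε/D = 3.02×10^-4, f = 0.01590, h_3 = f(L/D)V²/2g = 9.291 m
Series → Q common, losses add: H = Σh = 15.12 m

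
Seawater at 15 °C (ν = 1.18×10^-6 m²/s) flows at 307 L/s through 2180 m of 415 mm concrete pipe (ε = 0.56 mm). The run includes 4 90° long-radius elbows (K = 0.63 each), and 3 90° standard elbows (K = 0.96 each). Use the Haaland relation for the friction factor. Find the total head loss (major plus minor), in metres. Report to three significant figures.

H_L ≈ 31.0 m

V = 4Q/(πD²) = 2.270 m/s; V²/2g = 0.2625 m
Re = 7.98×10^5, ε/D = 0.00135 → f = 0.02146 (Haaland)
Major: h_f = f(L/D)·V²/2g = 0.02146·5253·0.2625 = 29.60 m
Minor: ΣK = 5.40; h_m = ΣK·V²/2g = 1.418 m
Total H_L = 29.60 + 1.418 = 31.02 m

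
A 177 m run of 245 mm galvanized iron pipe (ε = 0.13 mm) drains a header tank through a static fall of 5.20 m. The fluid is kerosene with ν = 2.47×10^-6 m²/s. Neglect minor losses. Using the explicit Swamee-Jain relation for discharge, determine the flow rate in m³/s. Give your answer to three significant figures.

Swamee-Jain (Type II): Q = -0.965·√(gD⁵h_f/L)·ln[ε/(3.7D) + √(3.17ν²L/(gD³h_f))]
√(gD⁵h_f/L) = √(9.81·0.245⁵·5.20/177) = 0.01595
ε/(3.7D) = 1.43×10^-4; √(3.17ν²L/(gD³h_f)) = 6.76×10^-5
Q = -0.965·0.01595·ln(2.110×10^-4) = 0.1303 m³/s
Check: V = 2.76 m/s, Re = 2.74×10^5, f = 0.01862, h_f = 5.24 m ≈ 5.20 m ✓

Q ≈ 0.130 m³/s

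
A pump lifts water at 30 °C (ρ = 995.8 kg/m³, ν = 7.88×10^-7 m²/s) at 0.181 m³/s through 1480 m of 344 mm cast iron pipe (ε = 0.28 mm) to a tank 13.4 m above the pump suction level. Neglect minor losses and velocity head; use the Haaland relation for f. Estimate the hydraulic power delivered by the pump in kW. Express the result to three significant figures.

P_hyd ≈ 51.8 kW

V = 4Q/(πD²) = 1.947 m/s; Re = 8.50×10^5; ε/D = 8.14×10^-4; f = 0.01909
h_f = f(L/D)V²/2g = 15.87 m
Total head H = z + h_f = 13.4 + 15.87 = 29.27 m
P_hyd = ρgQH = 995.8·9.81·0.181·29.27 = 51.76 kW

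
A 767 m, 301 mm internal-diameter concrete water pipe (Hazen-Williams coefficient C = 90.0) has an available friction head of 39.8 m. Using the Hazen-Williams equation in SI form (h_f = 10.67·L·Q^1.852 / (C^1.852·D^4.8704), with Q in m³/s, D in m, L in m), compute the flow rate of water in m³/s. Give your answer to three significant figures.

Q ≈ 0.216 m³/s

Rearranging: Q = [h_f·C^1.852·D^4.8704 / (10.67·L)]^(1/1.852)
Q = [39.8·90.0^1.852·0.301^4.8704 / (10.67·767)]^0.540 = 0.2158 m³/s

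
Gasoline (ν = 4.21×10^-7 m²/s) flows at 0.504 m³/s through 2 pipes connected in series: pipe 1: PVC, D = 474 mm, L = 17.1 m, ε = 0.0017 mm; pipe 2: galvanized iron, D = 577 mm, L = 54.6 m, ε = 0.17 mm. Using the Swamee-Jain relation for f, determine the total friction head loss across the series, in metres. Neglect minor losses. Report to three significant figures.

H ≈ 0.420 m

Pipe 1: V = 2.856 m/s, Re = 3.22×10^6, ε/D = 3.59×10^-6, f = 0.009811, h_1 = f(L/D)V²/2g = 0.1472 m
Pipe 2: V = 1.927 m/s, Re = 2.64×10^6, ε/D = 2.95×10^-4, f = 0.01524, h_2 = f(L/D)V²/2g = 0.2731 m
Series → Q common, losses add: H = Σh = 0.4203 m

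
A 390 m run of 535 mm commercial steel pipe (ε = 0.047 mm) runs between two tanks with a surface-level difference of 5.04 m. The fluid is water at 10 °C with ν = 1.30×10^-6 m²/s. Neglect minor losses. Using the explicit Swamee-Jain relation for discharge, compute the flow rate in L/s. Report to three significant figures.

Q ≈ 728 L/s

Swamee-Jain (Type II): Q = -0.965·√(gD⁵h_f/L)·ln[ε/(3.7D) + √(3.17ν²L/(gD³h_f))]
√(gD⁵h_f/L) = √(9.81·0.535⁵·5.04/390) = 0.07454
ε/(3.7D) = 2.37×10^-5; √(3.17ν²L/(gD³h_f)) = 1.66×10^-5
Q = -0.965·0.07454·ln(4.036×10^-5) = 0.7278 m³/s
Check: V = 3.24 m/s, Re = 1.33×10^6, f = 0.01301, h_f = 5.07 m ≈ 5.04 m ✓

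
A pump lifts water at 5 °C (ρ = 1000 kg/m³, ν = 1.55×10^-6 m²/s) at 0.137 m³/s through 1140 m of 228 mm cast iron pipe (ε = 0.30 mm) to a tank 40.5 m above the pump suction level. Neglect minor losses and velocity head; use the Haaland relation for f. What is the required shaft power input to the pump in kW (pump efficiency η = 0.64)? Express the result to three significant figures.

P_shaft ≈ 215 kW

V = 4Q/(πD²) = 3.356 m/s; Re = 4.94×10^5; ε/D = 0.00132; f = 0.02149
h_f = f(L/D)V²/2g = 61.68 m
Total head H = z + h_f = 40.5 + 61.68 = 102.2 m
P_hyd = ρgQH = 1000·9.81·0.137·102.2 = 137.3 kW
P_shaft = P_hyd/η = 137.3/0.64 = 214.6 kW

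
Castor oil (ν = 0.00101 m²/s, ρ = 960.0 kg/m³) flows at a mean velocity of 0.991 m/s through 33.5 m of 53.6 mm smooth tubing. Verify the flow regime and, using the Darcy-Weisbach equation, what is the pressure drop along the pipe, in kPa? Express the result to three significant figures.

Δp ≈ 359 kPa

Re = VD/ν = 0.991·0.05360/0.00101 = 52.6 → laminar (Re < 2300)
f = 64/Re = 1.217
h_f = f(L/D)V²/(2g) = 1.217·(33.5/0.05360)·0.991²/(2·9.81) = 38.07 m
Δp = ρg·h_f = 960.0·9.81·38.07 = 358.5 kPa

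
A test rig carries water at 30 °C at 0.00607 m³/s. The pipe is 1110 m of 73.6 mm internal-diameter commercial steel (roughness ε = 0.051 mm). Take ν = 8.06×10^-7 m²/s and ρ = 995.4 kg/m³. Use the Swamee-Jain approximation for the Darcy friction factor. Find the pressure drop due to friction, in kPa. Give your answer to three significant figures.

Δp ≈ 315 kPa

V = 4Q/(πD²) = 4·0.00607/(π·0.0736²) = 1.427 m/s
Re = VD/ν = 1.427·0.0736/8.06×10^-7 = 1.30×10^5 → turbulent
ε/D = 0.051/73.6 = 6.93×10^-4
Swamee-Jain: f = 0.02063
h_f = f(L/D)V²/(2g) = 0.02063·(1110/0.0736)·1.427²/(2·9.81) = 32.28 m
Δp = ρg·h_f = 995.4·9.81·32.28 = 315.2 kPa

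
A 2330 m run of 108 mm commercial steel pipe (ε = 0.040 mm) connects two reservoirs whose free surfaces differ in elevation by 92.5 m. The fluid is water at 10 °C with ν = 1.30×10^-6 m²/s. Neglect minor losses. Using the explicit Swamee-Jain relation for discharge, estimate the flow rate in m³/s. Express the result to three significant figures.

Swamee-Jain (Type II): Q = -0.965·√(gD⁵h_f/L)·ln[ε/(3.7D) + √(3.17ν²L/(gD³h_f))]
√(gD⁵h_f/L) = √(9.81·0.108⁵·92.5/2330) = 0.002392
ε/(3.7D) = 1.00×10^-4; √(3.17ν²L/(gD³h_f)) = 1.04×10^-4
Q = -0.965·0.002392·ln(2.046×10^-4) = 0.01961 m³/s
Check: V = 2.14 m/s, Re = 1.78×10^5, f = 0.01845, h_f = 92.9 m ≈ 92.5 m ✓

Q ≈ 0.0196 m³/s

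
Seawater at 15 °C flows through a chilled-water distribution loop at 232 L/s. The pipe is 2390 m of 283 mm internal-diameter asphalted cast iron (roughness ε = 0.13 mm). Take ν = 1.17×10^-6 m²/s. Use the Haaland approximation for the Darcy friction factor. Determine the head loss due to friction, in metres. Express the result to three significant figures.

V = 4Q/(πD²) = 4·0.232/(π·0.283²) = 3.688 m/s
Re = VD/ν = 3.688·0.283/1.17×10^-6 = 8.92×10^5 → turbulent
ε/D = 0.13/283 = 4.59×10^-4
Haaland: f = 0.01694
h_f = f(L/D)V²/(2g) = 0.01694·(2390/0.283)·3.688²/(2·9.81) = 99.19 m

h_f ≈ 99.2 m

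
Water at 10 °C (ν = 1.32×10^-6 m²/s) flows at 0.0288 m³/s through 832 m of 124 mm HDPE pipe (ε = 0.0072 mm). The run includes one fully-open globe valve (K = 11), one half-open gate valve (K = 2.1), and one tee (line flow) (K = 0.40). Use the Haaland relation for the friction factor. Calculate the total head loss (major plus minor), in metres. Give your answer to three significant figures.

H_L ≈ 34.2 m

V = 4Q/(πD²) = 2.385 m/s; V²/2g = 0.2899 m
Re = 2.24×10^5, ε/D = 5.81×10^-5 → f = 0.01558 (Haaland)
Major: h_f = f(L/D)·V²/2g = 0.01558·6710·0.2899 = 30.31 m
Minor: ΣK = 13.5; h_m = ΣK·V²/2g = 3.913 m
Total H_L = 30.31 + 3.913 = 34.22 m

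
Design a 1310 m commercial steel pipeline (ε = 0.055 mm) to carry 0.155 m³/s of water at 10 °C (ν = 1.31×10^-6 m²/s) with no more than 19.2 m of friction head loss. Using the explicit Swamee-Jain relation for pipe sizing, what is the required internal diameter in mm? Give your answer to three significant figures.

D ≈ 295 mm

Swamee-Jain (Type III): D = 0.66·[ε^1.25·(LQ²/(gh_f))^4.75 + ν·Q^9.4·(L/(gh_f))^5.2]^0.04
LQ²/(gh_f) = 0.1671; L/(gh_f) = 6.955
Term 1 = ε^1.25·(…)^4.75 = 9.65×10^-10; Term 2 = ν·Q^9.4·(…)^5.2 = 7.70×10^-10
D = 0.66·(9.65×10^-10 + 7.70×10^-10)^0.04 = 0.2945 m = 295 mm
Check: V = 2.28 m/s, Re = 5.12×10^5, f = 0.01535, h_f = 18.0 m ≈ 19.2 m ✓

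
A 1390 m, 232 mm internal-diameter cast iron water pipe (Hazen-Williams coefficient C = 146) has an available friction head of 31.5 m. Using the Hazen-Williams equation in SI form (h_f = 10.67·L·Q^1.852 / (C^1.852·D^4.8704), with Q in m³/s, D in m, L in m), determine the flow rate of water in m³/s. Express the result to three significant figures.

Rearranging: Q = [h_f·C^1.852·D^4.8704 / (10.67·L)]^(1/1.852)
Q = [31.5·146^1.852·0.232^4.8704 / (10.67·1390)]^0.540 = 0.1128 m³/s

Q ≈ 0.113 m³/s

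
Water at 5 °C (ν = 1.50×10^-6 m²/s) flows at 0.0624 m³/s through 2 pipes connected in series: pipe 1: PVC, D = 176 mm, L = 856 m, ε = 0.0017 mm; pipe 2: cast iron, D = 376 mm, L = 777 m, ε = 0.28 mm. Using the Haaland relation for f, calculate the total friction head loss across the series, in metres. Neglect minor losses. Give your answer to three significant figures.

H ≈ 24.2 m

Pipe 1: V = 2.565 m/s, Re = 3.01×10^5, ε/D = 9.66×10^-6, f = 0.01441, h_1 = f(L/D)V²/2g = 23.50 m
Pipe 2: V = 0.5620 m/s, Re = 1.41×10^5, ε/D = 7.45×10^-4, f = 0.02036, h_2 = f(L/D)V²/2g = 0.6774 m
Series → Q common, losses add: H = Σh = 24.18 m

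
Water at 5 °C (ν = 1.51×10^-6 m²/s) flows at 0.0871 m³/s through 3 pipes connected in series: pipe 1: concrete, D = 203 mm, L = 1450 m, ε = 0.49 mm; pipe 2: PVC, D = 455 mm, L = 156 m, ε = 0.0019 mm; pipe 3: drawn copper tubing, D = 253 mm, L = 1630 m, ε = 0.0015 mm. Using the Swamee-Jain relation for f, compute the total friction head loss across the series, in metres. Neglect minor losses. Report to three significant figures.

Pipe 1: V = 2.691 m/s, Re = 3.62×10^5, ε/D = 0.00241, f = 0.02521, h_1 = f(L/D)V²/2g = 66.47 m
Pipe 2: V = 0.5357 m/s, Re = 1.61×10^5, ε/D = 4.18×10^-6, f = 0.01624, h_2 = f(L/D)V²/2g = 0.08141 m
Pipe 3: V = 1.733 m/s, Re = 2.90×10^5, ε/D = 5.93×10^-6, f = 0.01453, h_3 = f(L/D)V²/2g = 14.32 m
Series → Q common, losses add: H = Σh = 80.87 m

H ≈ 80.9 m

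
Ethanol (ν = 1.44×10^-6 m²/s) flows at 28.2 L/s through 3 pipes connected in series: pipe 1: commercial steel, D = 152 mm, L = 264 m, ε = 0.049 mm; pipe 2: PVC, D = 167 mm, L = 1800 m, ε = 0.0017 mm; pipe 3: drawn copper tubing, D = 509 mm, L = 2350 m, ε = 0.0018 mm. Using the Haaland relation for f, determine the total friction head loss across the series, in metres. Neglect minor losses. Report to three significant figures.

H ≈ 18.9 m

Pipe 1: V = 1.554 m/s, Re = 1.64×10^5, ε/D = 3.22×10^-4, f = 0.01805, h_1 = f(L/D)V²/2g = 3.859 m
Pipe 2: V = 1.287 m/s, Re = 1.49×10^5, ε/D = 1.02×10^-5, f = 0.01647, h_2 = f(L/D)V²/2g = 15.00 m
Pipe 3: V = 0.1386 m/s, Re = 4.90×10^4, ε/D = 3.54×10^-6, f = 0.02082, h_3 = f(L/D)V²/2g = 0.09408 m
Series → Q common, losses add: H = Σh = 18.95 m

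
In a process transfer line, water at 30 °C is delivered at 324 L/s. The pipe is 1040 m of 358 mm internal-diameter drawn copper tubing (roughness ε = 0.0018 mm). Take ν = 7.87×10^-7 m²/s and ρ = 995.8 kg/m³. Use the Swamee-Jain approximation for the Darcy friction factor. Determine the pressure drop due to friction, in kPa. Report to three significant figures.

V = 4Q/(πD²) = 4·0.324/(π·0.358²) = 3.219 m/s
Re = VD/ν = 3.219·0.358/7.87×10^-7 = 1.46×10^6 → turbulent
ε/D = 0.0018/358 = 5.03×10^-6
Swamee-Jain: f = 0.01106
h_f = f(L/D)V²/(2g) = 0.01106·(1040/0.358)·3.219²/(2·9.81) = 16.96 m
Δp = ρg·h_f = 995.8·9.81·16.96 = 165.7 kPa

Δp ≈ 166 kPa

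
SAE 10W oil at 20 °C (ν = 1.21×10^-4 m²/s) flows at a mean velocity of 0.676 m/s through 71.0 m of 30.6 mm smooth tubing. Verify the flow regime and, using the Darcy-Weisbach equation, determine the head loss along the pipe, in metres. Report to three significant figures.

Re = VD/ν = 0.676·0.03060/1.21×10^-4 = 171 → laminar (Re < 2300)
f = 64/Re = 0.3744
h_f = f(L/D)V²/(2g) = 0.3744·(71.0/0.03060)·0.676²/(2·9.81) = 20.23 m

h_f ≈ 20.2 m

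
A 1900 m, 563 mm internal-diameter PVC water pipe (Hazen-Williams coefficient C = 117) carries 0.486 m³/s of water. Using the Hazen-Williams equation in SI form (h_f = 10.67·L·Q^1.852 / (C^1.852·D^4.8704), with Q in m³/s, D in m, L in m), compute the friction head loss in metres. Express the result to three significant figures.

h_f = 10.67·1900·0.486^1.852 / (117^1.852·0.563^4.8704) = 12.92 m

h_f ≈ 12.9 m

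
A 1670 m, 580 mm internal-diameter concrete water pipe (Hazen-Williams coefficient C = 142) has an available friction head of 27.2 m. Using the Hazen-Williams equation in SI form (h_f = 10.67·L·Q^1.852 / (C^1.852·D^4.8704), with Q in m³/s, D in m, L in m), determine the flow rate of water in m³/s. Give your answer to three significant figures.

Q ≈ 1.02 m³/s

Rearranging: Q = [h_f·C^1.852·D^4.8704 / (10.67·L)]^(1/1.852)
Q = [27.2·142^1.852·0.580^4.8704 / (10.67·1670)]^0.540 = 1.022 m³/s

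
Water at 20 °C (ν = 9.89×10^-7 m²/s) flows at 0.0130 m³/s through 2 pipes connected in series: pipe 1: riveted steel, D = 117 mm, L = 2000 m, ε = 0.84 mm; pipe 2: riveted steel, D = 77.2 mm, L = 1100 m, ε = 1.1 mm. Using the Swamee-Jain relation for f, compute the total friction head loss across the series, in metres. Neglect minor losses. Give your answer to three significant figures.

H ≈ 286 m

Pipe 1: V = 1.209 m/s, Re = 1.43×10^5, ε/D = 0.00718, f = 0.03471, h_1 = f(L/D)V²/2g = 44.22 m
Pipe 2: V = 2.777 m/s, Re = 2.17×10^5, ε/D = 0.0142, f = 0.04325, h_2 = f(L/D)V²/2g = 242.2 m
Series → Q common, losses add: H = Σh = 286.5 m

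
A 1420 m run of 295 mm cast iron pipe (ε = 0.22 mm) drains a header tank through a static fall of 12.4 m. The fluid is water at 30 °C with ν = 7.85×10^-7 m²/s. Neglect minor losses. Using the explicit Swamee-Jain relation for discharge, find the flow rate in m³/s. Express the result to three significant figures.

Swamee-Jain (Type II): Q = -0.965·√(gD⁵h_f/L)·ln[ε/(3.7D) + √(3.17ν²L/(gD³h_f))]
√(gD⁵h_f/L) = √(9.81·0.295⁵·12.4/1420) = 0.01383
ε/(3.7D) = 2.02×10^-4; √(3.17ν²L/(gD³h_f)) = 2.98×10^-5
Q = -0.965·0.01383·ln(2.314×10^-4) = 0.1118 m³/s
Check: V = 1.64 m/s, Re = 6.14×10^5, f = 0.01902, h_f = 12.5 m ≈ 12.4 m ✓

Q ≈ 0.112 m³/s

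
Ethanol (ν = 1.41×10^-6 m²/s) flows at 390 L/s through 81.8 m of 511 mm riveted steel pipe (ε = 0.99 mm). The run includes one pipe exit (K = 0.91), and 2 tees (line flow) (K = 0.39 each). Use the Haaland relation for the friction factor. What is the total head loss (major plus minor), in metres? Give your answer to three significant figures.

V = 4Q/(πD²) = 1.902 m/s; V²/2g = 0.1843 m
Re = 6.89×10^5, ε/D = 0.00194 → f = 0.02351 (Haaland)
Major: h_f = f(L/D)·V²/2g = 0.02351·160.1·0.1843 = 0.6937 m
Minor: ΣK = 1.69; h_m = ΣK·V²/2g = 0.3115 m
Total H_L = 0.6937 + 0.3115 = 1.005 m

H_L ≈ 1.01 m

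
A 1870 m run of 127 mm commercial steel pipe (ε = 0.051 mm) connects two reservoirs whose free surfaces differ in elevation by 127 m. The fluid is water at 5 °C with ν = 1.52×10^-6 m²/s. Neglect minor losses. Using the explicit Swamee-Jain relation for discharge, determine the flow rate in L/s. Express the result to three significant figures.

Swamee-Jain (Type II): Q = -0.965·√(gD⁵h_f/L)·ln[ε/(3.7D) + √(3.17ν²L/(gD³h_f))]
√(gD⁵h_f/L) = √(9.81·0.127⁵·127/1870) = 0.004692
ε/(3.7D) = 1.09×10^-4; √(3.17ν²L/(gD³h_f)) = 7.33×10^-5
Q = -0.965·0.004692·ln(1.818×10^-4) = 0.03899 m³/s
Check: V = 3.08 m/s, Re = 2.57×10^5, f = 0.01797, h_f = 128 m ≈ 127 m ✓

Q ≈ 39.0 L/s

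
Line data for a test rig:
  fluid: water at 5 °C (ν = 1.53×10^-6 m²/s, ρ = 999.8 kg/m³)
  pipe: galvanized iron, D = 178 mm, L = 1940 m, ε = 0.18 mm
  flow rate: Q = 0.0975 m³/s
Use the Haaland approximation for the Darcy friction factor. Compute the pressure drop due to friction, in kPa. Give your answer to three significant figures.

V = 4Q/(πD²) = 4·0.0975/(π·0.178²) = 3.918 m/s
Re = VD/ν = 3.918·0.178/1.53×10^-6 = 4.56×10^5 → turbulent
ε/D = 0.18/178 = 0.00101
Haaland: f = 0.02029
h_f = f(L/D)V²/(2g) = 0.02029·(1940/0.178)·3.918²/(2·9.81) = 173.1 m
Δp = ρg·h_f = 999.8·9.81·173.1 = 1697 kPa

Δp ≈ 1700 kPa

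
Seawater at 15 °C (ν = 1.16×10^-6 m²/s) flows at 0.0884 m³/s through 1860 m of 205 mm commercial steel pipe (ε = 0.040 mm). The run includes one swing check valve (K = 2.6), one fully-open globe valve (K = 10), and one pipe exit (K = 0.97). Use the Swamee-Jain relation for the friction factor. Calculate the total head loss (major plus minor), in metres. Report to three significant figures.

H_L ≈ 56.5 m

V = 4Q/(πD²) = 2.678 m/s; V²/2g = 0.3656 m
Re = 4.73×10^5, ε/D = 1.95×10^-4 → f = 0.01554 (Swamee-Jain)
Major: h_f = f(L/D)·V²/2g = 0.01554·9073·0.3656 = 51.55 m
Minor: ΣK = 13.6; h_m = ΣK·V²/2g = 4.961 m
Total H_L = 51.55 + 4.961 = 56.51 m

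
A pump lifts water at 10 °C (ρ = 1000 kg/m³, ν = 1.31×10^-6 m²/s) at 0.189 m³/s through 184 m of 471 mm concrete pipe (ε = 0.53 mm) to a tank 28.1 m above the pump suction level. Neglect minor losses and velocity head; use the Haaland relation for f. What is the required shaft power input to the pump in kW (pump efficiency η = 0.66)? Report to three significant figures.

V = 4Q/(πD²) = 1.085 m/s; Re = 3.90×10^5; ε/D = 0.00113; f = 0.02086
h_f = f(L/D)V²/2g = 0.4888 m
Total head H = z + h_f = 28.1 + 0.4888 = 28.59 m
P_hyd = ρgQH = 1000·9.81·0.189·28.59 = 53.01 kW
P_shaft = P_hyd/η = 53.01/0.66 = 80.31 kW

P_shaft ≈ 80.3 kW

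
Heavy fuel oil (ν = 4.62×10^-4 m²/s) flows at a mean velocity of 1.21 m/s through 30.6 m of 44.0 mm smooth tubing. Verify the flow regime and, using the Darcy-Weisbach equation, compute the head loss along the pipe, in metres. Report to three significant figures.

Re = VD/ν = 1.21·0.04400/4.62×10^-4 = 115 → laminar (Re < 2300)
f = 64/Re = 0.5554
h_f = f(L/D)V²/(2g) = 0.5554·(30.6/0.04400)·1.21²/(2·9.81) = 28.82 m

h_f ≈ 28.8 m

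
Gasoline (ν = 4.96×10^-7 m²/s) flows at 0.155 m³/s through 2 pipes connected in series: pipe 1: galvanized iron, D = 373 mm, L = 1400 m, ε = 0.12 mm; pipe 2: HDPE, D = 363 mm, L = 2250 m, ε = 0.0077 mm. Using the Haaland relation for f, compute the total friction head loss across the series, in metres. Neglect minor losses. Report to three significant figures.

H ≈ 14.5 m

Pipe 1: V = 1.418 m/s, Re = 1.07×10^6, ε/D = 3.22×10^-4, f = 0.01576, h_1 = f(L/D)V²/2g = 6.066 m
Pipe 2: V = 1.498 m/s, Re = 1.10×10^6, ε/D = 2.12×10^-5, f = 0.01183, h_2 = f(L/D)V²/2g = 8.386 m
Series → Q common, losses add: H = Σh = 14.45 m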